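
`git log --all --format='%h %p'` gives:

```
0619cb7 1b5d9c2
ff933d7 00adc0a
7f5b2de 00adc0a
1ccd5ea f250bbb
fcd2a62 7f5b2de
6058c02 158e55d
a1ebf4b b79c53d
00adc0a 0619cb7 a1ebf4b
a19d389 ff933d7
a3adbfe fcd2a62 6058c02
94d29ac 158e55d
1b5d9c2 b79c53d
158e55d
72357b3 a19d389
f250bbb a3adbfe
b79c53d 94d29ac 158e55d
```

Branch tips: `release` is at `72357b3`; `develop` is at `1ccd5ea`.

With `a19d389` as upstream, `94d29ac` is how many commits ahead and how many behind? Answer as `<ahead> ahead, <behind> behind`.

0 ahead, 7 behind

Reachable from 94d29ac: {158e55d, 94d29ac}.
Reachable from a19d389: {00adc0a, 0619cb7, 158e55d, 1b5d9c2, 94d29ac, a19d389, a1ebf4b, b79c53d, ff933d7}.
Only in 94d29ac's history (ahead): {} — 0.
Only in a19d389's history (behind): {00adc0a, 0619cb7, 1b5d9c2, a19d389, a1ebf4b, b79c53d, ff933d7} — 7.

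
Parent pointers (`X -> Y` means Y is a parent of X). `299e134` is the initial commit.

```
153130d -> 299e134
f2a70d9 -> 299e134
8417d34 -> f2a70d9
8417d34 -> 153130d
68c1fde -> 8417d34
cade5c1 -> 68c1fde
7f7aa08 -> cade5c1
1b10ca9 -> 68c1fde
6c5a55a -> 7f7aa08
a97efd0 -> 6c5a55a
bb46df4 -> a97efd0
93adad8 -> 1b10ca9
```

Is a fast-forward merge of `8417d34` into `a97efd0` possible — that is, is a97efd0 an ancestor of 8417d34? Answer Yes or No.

No

A fast-forward from a97efd0 to 8417d34 is possible iff a97efd0 is an ancestor of 8417d34.
Ancestors of 8417d34: {153130d, 299e134, 8417d34, f2a70d9}.
a97efd0 is not among them, so fast-forward is not possible.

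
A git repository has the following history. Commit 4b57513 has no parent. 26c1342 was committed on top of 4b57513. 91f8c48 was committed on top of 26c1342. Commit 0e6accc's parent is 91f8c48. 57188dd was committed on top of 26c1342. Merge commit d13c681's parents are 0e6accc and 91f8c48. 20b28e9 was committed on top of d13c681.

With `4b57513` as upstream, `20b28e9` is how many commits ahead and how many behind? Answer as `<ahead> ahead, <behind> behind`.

Reachable from 20b28e9: {0e6accc, 20b28e9, 26c1342, 4b57513, 91f8c48, d13c681}.
Reachable from 4b57513: {4b57513}.
Only in 20b28e9's history (ahead): {0e6accc, 20b28e9, 26c1342, 91f8c48, d13c681} — 5.
Only in 4b57513's history (behind): {} — 0.

5 ahead, 0 behind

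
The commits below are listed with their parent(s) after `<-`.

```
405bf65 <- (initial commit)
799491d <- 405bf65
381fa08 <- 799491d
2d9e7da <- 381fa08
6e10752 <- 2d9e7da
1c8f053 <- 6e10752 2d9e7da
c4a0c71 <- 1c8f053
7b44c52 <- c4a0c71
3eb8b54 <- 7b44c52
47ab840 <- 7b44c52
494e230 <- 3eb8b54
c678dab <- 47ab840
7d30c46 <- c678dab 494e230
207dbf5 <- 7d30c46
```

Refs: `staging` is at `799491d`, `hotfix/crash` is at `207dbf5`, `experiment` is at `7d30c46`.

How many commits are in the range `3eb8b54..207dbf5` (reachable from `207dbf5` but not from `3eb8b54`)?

Reachable from 207dbf5: {1c8f053, 207dbf5, 2d9e7da, 381fa08, 3eb8b54, 405bf65, 47ab840, 494e230, 6e10752, 799491d, 7b44c52, 7d30c46, c4a0c71, c678dab}.
Reachable from 3eb8b54: {1c8f053, 2d9e7da, 381fa08, 3eb8b54, 405bf65, 6e10752, 799491d, 7b44c52, c4a0c71}.
In 207dbf5's history but not 3eb8b54's: {207dbf5, 47ab840, 494e230, 7d30c46, c678dab} — 5 commits.

5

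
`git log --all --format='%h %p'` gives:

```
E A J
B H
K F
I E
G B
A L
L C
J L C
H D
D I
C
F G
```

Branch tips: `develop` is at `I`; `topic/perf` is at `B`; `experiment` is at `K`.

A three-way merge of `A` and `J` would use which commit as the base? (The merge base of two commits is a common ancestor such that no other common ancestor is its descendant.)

Ancestors of A: {A, C, L}.
Ancestors of J: {C, J, L}.
Common ancestors: {C, L}.
Among these, L is not an ancestor of any other common ancestor — it is the merge base.

L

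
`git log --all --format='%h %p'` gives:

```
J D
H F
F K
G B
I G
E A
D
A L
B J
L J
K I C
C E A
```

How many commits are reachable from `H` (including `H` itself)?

12

Walking parent pointers from H: reachable set = {A, B, C, D, E, F, G, H, I, J, K, L}.
That is 12 commits.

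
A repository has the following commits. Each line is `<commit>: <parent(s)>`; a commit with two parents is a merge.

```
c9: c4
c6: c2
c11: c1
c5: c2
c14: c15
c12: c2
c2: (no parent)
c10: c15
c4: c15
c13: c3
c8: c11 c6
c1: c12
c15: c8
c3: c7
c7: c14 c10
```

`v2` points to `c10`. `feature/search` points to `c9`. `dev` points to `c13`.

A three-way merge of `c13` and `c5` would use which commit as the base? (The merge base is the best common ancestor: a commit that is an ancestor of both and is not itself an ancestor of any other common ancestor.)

c2

Ancestors of c13: {c1, c10, c11, c12, c13, c14, c15, c2, c3, c6, c7, c8}.
Ancestors of c5: {c2, c5}.
Common ancestors: {c2}.
The only common ancestor is c2, so it is the merge base.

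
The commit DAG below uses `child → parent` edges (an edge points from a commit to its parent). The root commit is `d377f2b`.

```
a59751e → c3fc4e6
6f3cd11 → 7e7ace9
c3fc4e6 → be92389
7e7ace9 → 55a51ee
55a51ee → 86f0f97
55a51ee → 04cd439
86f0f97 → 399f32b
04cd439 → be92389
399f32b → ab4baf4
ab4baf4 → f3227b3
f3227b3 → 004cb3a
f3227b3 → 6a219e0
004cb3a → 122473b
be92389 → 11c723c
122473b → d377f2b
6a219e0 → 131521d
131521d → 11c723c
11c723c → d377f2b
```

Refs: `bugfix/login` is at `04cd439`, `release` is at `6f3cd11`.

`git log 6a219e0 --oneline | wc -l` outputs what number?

Walking parent pointers from 6a219e0: reachable set = {11c723c, 131521d, 6a219e0, d377f2b}.
That is 4 commits.

4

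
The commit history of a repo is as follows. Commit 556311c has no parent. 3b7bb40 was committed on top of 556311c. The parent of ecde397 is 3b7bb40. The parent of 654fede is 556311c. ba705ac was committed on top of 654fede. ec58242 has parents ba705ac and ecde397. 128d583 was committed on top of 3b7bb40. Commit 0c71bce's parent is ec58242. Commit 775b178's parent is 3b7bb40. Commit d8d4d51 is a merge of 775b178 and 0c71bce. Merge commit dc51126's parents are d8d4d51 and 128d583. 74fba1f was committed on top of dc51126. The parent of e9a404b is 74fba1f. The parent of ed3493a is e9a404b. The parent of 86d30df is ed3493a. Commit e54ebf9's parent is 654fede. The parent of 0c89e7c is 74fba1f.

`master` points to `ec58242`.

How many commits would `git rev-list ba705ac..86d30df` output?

12

Reachable from 86d30df: {0c71bce, 128d583, 3b7bb40, 556311c, 654fede, 74fba1f, 775b178, 86d30df, ba705ac, d8d4d51, dc51126, e9a404b, ec58242, ecde397, ed3493a}.
Reachable from ba705ac: {556311c, 654fede, ba705ac}.
In 86d30df's history but not ba705ac's: {0c71bce, 128d583, 3b7bb40, 74fba1f, 775b178, 86d30df, d8d4d51, dc51126, e9a404b, ec58242, ecde397, ed3493a} — 12 commits.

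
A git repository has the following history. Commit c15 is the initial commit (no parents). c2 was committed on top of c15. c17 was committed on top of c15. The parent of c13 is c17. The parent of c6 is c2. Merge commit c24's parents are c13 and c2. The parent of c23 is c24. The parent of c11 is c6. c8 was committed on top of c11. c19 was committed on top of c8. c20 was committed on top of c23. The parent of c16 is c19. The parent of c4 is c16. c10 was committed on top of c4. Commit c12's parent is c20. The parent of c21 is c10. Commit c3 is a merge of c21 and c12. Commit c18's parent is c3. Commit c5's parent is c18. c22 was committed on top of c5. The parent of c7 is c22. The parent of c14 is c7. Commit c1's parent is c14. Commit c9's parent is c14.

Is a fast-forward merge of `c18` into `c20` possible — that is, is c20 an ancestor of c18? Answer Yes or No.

A fast-forward from c20 to c18 is possible iff c20 is an ancestor of c18.
Ancestors of c18: {c10, c11, c12, c13, c15, c16, c17, c18, c19, c2, c20, c21, c23, c24, c3, c4, c6, c8}.
c20 is among them, so fast-forward is possible.

Yes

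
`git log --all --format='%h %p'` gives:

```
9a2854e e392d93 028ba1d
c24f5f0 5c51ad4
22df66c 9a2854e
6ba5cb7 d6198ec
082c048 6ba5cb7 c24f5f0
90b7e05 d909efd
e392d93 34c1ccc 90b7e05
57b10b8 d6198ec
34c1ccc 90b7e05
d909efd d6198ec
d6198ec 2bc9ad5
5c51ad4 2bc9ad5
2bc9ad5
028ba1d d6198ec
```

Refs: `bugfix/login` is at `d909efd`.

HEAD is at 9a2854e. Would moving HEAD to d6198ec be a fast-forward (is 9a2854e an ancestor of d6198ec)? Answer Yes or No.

No

A fast-forward from 9a2854e to d6198ec is possible iff 9a2854e is an ancestor of d6198ec.
Ancestors of d6198ec: {2bc9ad5, d6198ec}.
9a2854e is not among them, so fast-forward is not possible.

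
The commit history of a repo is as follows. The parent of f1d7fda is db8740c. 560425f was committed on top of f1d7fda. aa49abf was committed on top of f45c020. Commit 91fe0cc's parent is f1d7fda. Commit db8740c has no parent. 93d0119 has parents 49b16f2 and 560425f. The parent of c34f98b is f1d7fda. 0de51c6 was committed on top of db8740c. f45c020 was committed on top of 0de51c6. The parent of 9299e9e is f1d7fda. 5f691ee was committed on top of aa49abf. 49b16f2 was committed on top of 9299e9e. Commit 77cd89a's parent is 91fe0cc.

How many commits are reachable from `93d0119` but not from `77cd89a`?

4

Reachable from 93d0119: {49b16f2, 560425f, 9299e9e, 93d0119, db8740c, f1d7fda}.
Reachable from 77cd89a: {77cd89a, 91fe0cc, db8740c, f1d7fda}.
In 93d0119's history but not 77cd89a's: {49b16f2, 560425f, 9299e9e, 93d0119} — 4 commits.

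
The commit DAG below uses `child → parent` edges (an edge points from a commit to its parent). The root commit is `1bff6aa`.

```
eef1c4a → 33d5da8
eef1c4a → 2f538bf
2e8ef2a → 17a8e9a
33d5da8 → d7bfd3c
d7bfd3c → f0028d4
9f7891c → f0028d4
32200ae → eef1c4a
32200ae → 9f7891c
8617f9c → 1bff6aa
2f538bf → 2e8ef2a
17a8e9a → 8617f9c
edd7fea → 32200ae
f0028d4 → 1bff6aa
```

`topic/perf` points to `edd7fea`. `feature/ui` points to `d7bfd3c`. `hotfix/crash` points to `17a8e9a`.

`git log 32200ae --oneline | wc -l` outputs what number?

11

Walking parent pointers from 32200ae: reachable set = {17a8e9a, 1bff6aa, 2e8ef2a, 2f538bf, 32200ae, 33d5da8, 8617f9c, 9f7891c, d7bfd3c, eef1c4a, f0028d4}.
That is 11 commits.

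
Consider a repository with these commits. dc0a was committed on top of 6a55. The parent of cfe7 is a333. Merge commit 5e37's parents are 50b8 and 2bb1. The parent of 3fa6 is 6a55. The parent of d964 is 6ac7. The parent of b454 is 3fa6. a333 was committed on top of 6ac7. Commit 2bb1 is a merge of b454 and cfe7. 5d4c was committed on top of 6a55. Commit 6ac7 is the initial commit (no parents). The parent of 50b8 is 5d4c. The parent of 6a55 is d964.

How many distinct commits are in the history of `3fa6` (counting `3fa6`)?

4

Walking parent pointers from 3fa6: reachable set = {3fa6, 6a55, 6ac7, d964}.
That is 4 commits.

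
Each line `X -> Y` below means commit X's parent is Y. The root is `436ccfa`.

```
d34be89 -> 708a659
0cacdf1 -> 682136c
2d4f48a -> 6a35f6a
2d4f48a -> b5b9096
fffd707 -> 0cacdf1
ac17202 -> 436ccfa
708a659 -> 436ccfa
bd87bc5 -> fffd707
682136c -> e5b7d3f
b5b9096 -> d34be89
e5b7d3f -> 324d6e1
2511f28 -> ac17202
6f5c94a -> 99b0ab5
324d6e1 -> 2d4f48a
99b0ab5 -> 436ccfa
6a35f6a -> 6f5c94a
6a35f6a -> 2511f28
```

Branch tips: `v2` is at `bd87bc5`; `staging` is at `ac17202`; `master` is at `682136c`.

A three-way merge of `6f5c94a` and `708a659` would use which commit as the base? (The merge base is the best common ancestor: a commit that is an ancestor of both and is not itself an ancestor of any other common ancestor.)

Ancestors of 6f5c94a: {436ccfa, 6f5c94a, 99b0ab5}.
Ancestors of 708a659: {436ccfa, 708a659}.
Common ancestors: {436ccfa}.
The only common ancestor is 436ccfa, so it is the merge base.

436ccfa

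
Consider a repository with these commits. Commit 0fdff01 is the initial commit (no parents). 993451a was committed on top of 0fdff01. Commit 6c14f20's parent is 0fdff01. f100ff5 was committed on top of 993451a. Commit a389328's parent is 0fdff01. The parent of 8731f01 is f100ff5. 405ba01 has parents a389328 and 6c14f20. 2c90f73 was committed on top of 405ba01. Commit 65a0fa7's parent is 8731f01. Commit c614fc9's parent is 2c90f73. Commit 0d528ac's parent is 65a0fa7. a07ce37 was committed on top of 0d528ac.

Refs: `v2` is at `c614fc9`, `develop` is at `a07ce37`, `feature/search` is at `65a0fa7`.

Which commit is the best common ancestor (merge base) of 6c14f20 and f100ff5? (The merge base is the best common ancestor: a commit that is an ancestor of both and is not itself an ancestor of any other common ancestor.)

Ancestors of 6c14f20: {0fdff01, 6c14f20}.
Ancestors of f100ff5: {0fdff01, 993451a, f100ff5}.
Common ancestors: {0fdff01}.
The only common ancestor is 0fdff01, so it is the merge base.

0fdff01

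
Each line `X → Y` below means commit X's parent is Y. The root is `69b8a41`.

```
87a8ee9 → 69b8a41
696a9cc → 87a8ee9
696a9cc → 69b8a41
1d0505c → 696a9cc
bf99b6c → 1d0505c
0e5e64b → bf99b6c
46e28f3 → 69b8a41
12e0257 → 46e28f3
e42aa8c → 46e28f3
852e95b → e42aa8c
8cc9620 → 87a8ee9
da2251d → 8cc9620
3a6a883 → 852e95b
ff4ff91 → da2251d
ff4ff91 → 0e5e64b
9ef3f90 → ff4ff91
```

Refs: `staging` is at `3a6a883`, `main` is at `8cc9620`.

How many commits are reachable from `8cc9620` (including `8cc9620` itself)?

Walking parent pointers from 8cc9620: reachable set = {69b8a41, 87a8ee9, 8cc9620}.
That is 3 commits.

3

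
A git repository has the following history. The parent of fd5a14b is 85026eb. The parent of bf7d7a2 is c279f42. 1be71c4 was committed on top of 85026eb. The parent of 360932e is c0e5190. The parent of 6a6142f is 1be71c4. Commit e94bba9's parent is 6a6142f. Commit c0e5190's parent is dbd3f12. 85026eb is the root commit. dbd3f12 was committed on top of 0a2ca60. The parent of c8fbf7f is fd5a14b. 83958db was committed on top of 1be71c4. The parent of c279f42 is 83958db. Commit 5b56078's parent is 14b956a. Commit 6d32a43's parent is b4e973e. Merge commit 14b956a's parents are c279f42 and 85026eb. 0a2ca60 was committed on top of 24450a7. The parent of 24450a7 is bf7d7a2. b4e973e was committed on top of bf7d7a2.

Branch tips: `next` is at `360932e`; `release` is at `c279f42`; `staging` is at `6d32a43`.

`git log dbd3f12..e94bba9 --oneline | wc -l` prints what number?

Reachable from e94bba9: {1be71c4, 6a6142f, 85026eb, e94bba9}.
Reachable from dbd3f12: {0a2ca60, 1be71c4, 24450a7, 83958db, 85026eb, bf7d7a2, c279f42, dbd3f12}.
In e94bba9's history but not dbd3f12's: {6a6142f, e94bba9} — 2 commits.

2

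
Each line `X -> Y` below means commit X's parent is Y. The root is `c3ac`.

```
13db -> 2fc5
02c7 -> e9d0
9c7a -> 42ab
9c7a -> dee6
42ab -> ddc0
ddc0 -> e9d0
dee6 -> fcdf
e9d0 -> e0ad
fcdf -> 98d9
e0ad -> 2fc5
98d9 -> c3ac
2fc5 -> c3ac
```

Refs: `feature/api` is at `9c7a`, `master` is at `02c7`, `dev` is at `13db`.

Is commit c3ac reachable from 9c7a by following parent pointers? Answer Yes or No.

Ancestors of 9c7a (commits reachable by following parents): {2fc5, 42ab, 98d9, 9c7a, c3ac, ddc0, dee6, e0ad, e9d0, fcdf}.
c3ac is in that set, so it is an ancestor of 9c7a.

Yes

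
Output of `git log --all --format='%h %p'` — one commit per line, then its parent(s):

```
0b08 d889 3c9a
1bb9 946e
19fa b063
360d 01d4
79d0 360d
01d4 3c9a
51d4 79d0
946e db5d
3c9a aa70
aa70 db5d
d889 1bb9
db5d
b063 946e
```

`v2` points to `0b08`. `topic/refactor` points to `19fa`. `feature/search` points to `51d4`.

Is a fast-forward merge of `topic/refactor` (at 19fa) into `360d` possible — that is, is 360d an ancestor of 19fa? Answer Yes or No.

A fast-forward from 360d to 19fa is possible iff 360d is an ancestor of 19fa.
Ancestors of 19fa: {19fa, 946e, b063, db5d}.
360d is not among them, so fast-forward is not possible.

No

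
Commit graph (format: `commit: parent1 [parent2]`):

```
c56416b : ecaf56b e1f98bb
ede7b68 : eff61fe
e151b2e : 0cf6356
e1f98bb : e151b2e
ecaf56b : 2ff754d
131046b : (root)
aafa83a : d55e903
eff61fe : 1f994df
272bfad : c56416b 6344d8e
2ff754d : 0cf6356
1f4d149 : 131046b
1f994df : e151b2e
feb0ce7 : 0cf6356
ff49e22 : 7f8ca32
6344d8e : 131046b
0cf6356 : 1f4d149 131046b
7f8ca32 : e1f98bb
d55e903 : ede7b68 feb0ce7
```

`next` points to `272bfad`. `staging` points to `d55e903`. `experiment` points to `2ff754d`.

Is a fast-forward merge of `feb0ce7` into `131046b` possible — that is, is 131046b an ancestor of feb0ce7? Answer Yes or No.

A fast-forward from 131046b to feb0ce7 is possible iff 131046b is an ancestor of feb0ce7.
Ancestors of feb0ce7: {0cf6356, 131046b, 1f4d149, feb0ce7}.
131046b is among them, so fast-forward is possible.

Yes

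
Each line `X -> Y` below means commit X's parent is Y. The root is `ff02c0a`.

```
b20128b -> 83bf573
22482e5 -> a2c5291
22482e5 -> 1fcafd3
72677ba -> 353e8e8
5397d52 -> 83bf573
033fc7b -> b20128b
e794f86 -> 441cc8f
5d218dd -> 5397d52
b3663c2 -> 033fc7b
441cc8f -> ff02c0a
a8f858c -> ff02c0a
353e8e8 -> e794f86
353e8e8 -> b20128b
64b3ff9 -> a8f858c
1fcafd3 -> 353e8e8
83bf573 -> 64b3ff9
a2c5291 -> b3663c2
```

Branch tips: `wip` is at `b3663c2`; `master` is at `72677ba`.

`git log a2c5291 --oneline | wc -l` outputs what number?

Walking parent pointers from a2c5291: reachable set = {033fc7b, 64b3ff9, 83bf573, a2c5291, a8f858c, b20128b, b3663c2, ff02c0a}.
That is 8 commits.

8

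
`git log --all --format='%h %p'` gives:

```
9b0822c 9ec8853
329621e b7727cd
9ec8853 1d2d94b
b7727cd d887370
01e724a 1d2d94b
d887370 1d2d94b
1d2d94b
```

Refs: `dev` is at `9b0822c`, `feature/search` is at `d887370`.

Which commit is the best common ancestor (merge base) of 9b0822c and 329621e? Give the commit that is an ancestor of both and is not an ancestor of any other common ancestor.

Ancestors of 9b0822c: {1d2d94b, 9b0822c, 9ec8853}.
Ancestors of 329621e: {1d2d94b, 329621e, b7727cd, d887370}.
Common ancestors: {1d2d94b}.
The only common ancestor is 1d2d94b, so it is the merge base.

1d2d94b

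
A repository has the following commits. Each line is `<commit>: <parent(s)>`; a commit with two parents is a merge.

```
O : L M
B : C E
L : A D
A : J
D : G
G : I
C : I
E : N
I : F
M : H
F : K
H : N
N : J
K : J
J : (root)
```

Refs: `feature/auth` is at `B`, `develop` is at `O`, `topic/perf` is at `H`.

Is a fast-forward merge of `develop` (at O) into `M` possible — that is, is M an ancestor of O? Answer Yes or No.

A fast-forward from M to O is possible iff M is an ancestor of O.
Ancestors of O: {A, D, F, G, H, I, J, K, L, M, N, O}.
M is among them, so fast-forward is possible.

Yes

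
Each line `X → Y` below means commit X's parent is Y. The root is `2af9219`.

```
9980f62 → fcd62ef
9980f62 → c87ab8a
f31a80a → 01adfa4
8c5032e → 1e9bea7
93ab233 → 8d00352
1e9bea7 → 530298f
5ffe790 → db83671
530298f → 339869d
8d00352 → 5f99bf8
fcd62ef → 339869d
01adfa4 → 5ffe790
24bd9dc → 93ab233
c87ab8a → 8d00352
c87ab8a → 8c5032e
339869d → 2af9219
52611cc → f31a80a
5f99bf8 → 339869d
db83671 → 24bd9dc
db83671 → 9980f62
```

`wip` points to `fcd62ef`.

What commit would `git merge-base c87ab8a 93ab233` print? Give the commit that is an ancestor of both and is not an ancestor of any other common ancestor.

8d00352

Ancestors of c87ab8a: {1e9bea7, 2af9219, 339869d, 530298f, 5f99bf8, 8c5032e, 8d00352, c87ab8a}.
Ancestors of 93ab233: {2af9219, 339869d, 5f99bf8, 8d00352, 93ab233}.
Common ancestors: {2af9219, 339869d, 5f99bf8, 8d00352}.
Among these, 8d00352 is not an ancestor of any other common ancestor — it is the merge base.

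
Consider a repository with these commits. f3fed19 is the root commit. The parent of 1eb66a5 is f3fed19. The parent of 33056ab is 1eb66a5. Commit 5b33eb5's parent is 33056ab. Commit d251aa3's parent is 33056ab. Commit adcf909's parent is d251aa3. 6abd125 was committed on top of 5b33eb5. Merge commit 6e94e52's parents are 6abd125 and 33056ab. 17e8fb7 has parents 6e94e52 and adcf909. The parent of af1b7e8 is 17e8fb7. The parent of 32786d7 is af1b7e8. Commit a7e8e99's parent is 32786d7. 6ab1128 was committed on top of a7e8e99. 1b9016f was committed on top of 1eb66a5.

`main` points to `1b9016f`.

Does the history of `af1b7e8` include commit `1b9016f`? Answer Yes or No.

No

Ancestors of af1b7e8: {17e8fb7, 1eb66a5, 33056ab, 5b33eb5, 6abd125, 6e94e52, adcf909, af1b7e8, d251aa3, f3fed19}.
1b9016f is not in that set, so it is not an ancestor of af1b7e8.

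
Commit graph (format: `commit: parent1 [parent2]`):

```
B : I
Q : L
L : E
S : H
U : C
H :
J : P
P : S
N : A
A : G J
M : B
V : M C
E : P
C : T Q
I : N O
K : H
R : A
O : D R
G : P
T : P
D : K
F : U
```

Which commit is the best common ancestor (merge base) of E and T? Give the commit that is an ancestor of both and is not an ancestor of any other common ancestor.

Ancestors of E: {E, H, P, S}.
Ancestors of T: {H, P, S, T}.
Common ancestors: {H, P, S}.
Among these, P is not an ancestor of any other common ancestor — it is the merge base.

P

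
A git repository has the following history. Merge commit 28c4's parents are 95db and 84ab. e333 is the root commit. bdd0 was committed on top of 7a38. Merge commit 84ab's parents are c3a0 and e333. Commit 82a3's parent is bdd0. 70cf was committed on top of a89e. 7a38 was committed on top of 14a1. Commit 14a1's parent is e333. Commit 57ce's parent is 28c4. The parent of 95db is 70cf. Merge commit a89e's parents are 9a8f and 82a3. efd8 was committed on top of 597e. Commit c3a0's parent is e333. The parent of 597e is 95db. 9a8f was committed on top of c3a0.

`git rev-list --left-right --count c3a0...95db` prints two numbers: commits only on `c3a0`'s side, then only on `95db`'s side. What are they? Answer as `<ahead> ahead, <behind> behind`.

Reachable from c3a0: {c3a0, e333}.
Reachable from 95db: {14a1, 70cf, 7a38, 82a3, 95db, 9a8f, a89e, bdd0, c3a0, e333}.
Only in c3a0's history (ahead): {} — 0.
Only in 95db's history (behind): {14a1, 70cf, 7a38, 82a3, 95db, 9a8f, a89e, bdd0} — 8.

0 ahead, 8 behind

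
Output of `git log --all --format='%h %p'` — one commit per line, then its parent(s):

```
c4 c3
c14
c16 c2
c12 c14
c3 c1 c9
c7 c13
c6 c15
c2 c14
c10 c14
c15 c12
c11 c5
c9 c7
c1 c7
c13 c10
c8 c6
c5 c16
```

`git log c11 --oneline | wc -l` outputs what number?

Walking parent pointers from c11: reachable set = {c11, c14, c16, c2, c5}.
That is 5 commits.

5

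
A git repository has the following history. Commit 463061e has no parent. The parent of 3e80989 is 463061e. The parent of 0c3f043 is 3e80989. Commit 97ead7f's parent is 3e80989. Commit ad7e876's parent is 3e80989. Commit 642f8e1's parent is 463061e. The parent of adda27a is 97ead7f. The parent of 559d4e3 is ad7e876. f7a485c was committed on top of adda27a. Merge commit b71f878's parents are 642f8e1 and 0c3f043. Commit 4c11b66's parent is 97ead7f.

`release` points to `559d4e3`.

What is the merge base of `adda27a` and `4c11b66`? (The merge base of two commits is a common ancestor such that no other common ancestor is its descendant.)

Ancestors of adda27a: {3e80989, 463061e, 97ead7f, adda27a}.
Ancestors of 4c11b66: {3e80989, 463061e, 4c11b66, 97ead7f}.
Common ancestors: {3e80989, 463061e, 97ead7f}.
Among these, 97ead7f is not an ancestor of any other common ancestor — it is the merge base.

97ead7f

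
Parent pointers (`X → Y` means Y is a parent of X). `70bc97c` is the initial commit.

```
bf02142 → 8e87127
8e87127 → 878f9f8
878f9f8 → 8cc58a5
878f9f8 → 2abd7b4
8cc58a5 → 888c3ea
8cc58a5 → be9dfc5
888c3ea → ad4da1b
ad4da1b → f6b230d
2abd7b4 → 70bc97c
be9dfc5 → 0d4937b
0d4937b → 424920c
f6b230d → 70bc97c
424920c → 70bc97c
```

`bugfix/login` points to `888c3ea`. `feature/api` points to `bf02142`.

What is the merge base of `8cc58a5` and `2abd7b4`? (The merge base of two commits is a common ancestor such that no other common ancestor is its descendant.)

Ancestors of 8cc58a5: {0d4937b, 424920c, 70bc97c, 888c3ea, 8cc58a5, ad4da1b, be9dfc5, f6b230d}.
Ancestors of 2abd7b4: {2abd7b4, 70bc97c}.
Common ancestors: {70bc97c}.
The only common ancestor is 70bc97c, so it is the merge base.

70bc97c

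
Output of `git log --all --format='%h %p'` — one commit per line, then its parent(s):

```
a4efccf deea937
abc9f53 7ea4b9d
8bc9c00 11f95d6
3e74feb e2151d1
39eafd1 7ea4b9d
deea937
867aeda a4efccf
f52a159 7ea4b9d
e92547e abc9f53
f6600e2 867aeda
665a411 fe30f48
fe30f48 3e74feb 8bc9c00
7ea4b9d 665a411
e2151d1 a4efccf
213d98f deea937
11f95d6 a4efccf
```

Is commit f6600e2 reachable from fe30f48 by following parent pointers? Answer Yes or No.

No

Ancestors of fe30f48: {11f95d6, 3e74feb, 8bc9c00, a4efccf, deea937, e2151d1, fe30f48}.
f6600e2 is not in that set, so it is not an ancestor of fe30f48.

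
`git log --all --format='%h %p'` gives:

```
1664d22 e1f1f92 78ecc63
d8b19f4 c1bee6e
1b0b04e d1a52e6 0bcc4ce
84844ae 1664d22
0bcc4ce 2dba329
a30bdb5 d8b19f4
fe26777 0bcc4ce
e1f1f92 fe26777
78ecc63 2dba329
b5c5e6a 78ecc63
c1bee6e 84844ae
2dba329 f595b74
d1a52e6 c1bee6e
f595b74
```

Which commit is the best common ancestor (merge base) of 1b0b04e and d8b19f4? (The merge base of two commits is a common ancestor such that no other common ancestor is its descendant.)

c1bee6e

Ancestors of 1b0b04e: {0bcc4ce, 1664d22, 1b0b04e, 2dba329, 78ecc63, 84844ae, c1bee6e, d1a52e6, e1f1f92, f595b74, fe26777}.
Ancestors of d8b19f4: {0bcc4ce, 1664d22, 2dba329, 78ecc63, 84844ae, c1bee6e, d8b19f4, e1f1f92, f595b74, fe26777}.
Common ancestors: {0bcc4ce, 1664d22, 2dba329, 78ecc63, 84844ae, c1bee6e, e1f1f92, f595b74, fe26777}.
Among these, c1bee6e is not an ancestor of any other common ancestor — it is the merge base.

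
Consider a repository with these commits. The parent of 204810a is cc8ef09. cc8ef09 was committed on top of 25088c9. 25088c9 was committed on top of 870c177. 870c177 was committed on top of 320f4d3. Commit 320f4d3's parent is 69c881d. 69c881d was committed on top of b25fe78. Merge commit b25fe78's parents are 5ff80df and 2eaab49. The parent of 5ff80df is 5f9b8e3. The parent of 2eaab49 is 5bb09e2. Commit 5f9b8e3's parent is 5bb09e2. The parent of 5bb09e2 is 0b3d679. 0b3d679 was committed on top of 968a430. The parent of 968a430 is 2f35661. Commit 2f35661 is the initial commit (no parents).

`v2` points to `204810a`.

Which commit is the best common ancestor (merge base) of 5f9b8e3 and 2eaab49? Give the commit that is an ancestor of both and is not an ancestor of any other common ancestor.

5bb09e2

Ancestors of 5f9b8e3: {0b3d679, 2f35661, 5bb09e2, 5f9b8e3, 968a430}.
Ancestors of 2eaab49: {0b3d679, 2eaab49, 2f35661, 5bb09e2, 968a430}.
Common ancestors: {0b3d679, 2f35661, 5bb09e2, 968a430}.
Among these, 5bb09e2 is not an ancestor of any other common ancestor — it is the merge base.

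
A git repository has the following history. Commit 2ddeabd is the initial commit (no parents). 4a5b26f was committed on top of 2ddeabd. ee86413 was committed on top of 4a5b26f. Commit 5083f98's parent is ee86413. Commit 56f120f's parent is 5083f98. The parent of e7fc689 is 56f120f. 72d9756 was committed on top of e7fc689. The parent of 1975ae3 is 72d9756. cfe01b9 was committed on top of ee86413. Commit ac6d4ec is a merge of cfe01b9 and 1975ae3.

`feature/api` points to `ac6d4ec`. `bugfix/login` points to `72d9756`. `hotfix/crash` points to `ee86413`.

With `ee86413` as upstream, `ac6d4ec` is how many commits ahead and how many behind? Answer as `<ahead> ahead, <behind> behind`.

7 ahead, 0 behind

Reachable from ac6d4ec: {1975ae3, 2ddeabd, 4a5b26f, 5083f98, 56f120f, 72d9756, ac6d4ec, cfe01b9, e7fc689, ee86413}.
Reachable from ee86413: {2ddeabd, 4a5b26f, ee86413}.
Only in ac6d4ec's history (ahead): {1975ae3, 5083f98, 56f120f, 72d9756, ac6d4ec, cfe01b9, e7fc689} — 7.
Only in ee86413's history (behind): {} — 0.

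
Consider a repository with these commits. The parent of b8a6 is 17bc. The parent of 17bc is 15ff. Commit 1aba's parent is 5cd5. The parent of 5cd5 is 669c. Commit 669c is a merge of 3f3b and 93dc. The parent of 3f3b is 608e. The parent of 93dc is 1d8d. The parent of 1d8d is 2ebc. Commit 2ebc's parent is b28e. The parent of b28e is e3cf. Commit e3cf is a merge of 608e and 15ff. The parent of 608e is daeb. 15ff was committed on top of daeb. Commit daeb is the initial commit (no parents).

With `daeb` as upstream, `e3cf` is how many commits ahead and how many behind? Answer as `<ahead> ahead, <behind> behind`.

3 ahead, 0 behind

Reachable from e3cf: {15ff, 608e, daeb, e3cf}.
Reachable from daeb: {daeb}.
Only in e3cf's history (ahead): {15ff, 608e, e3cf} — 3.
Only in daeb's history (behind): {} — 0.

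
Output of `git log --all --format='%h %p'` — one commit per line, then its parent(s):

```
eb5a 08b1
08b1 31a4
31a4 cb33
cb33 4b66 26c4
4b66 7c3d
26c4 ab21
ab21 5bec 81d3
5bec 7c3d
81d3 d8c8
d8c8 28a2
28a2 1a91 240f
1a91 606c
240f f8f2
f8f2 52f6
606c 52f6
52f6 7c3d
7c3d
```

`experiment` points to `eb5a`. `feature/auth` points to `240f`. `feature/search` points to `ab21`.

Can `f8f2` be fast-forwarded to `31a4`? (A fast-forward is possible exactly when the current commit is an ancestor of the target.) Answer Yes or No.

A fast-forward from f8f2 to 31a4 is possible iff f8f2 is an ancestor of 31a4.
Ancestors of 31a4: {1a91, 240f, 26c4, 28a2, 31a4, 4b66, 52f6, 5bec, 606c, 7c3d, 81d3, ab21, cb33, d8c8, f8f2}.
f8f2 is among them, so fast-forward is possible.

Yes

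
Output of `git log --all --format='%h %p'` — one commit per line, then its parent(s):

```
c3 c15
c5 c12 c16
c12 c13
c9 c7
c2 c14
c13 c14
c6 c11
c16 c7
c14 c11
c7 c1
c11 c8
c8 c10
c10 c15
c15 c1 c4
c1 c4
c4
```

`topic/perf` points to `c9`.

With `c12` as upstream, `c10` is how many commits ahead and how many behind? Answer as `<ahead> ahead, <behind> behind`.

Reachable from c10: {c1, c10, c15, c4}.
Reachable from c12: {c1, c10, c11, c12, c13, c14, c15, c4, c8}.
Only in c10's history (ahead): {} — 0.
Only in c12's history (behind): {c11, c12, c13, c14, c8} — 5.

0 ahead, 5 behind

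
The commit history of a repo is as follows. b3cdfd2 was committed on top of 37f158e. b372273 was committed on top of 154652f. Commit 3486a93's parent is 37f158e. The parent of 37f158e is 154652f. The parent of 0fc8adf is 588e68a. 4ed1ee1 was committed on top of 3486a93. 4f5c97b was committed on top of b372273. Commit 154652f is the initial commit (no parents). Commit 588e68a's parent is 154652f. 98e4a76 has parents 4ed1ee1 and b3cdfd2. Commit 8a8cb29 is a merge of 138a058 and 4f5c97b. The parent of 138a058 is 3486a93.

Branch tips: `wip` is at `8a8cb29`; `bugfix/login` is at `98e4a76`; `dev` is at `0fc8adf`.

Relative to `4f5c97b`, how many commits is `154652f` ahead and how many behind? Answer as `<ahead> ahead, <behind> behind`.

0 ahead, 2 behind

Reachable from 154652f: {154652f}.
Reachable from 4f5c97b: {154652f, 4f5c97b, b372273}.
Only in 154652f's history (ahead): {} — 0.
Only in 4f5c97b's history (behind): {4f5c97b, b372273} — 2.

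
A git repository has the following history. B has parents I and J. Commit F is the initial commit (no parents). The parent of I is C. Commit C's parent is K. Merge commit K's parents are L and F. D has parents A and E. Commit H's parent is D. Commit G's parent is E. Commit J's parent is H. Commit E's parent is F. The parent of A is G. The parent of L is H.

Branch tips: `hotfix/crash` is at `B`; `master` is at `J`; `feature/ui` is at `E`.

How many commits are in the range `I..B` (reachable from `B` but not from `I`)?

2

Reachable from B: {A, B, C, D, E, F, G, H, I, J, K, L}.
Reachable from I: {A, C, D, E, F, G, H, I, K, L}.
In B's history but not I's: {B, J} — 2 commits.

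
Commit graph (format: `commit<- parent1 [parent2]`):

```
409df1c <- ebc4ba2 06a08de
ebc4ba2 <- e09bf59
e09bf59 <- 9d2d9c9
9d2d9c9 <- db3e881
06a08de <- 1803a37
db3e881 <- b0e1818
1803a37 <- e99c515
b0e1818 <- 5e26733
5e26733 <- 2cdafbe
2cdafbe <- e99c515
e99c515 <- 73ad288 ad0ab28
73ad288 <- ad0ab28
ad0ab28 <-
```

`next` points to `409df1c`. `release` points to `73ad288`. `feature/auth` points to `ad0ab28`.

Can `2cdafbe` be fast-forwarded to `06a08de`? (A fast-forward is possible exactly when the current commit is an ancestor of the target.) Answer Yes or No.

No

A fast-forward from 2cdafbe to 06a08de is possible iff 2cdafbe is an ancestor of 06a08de.
Ancestors of 06a08de: {06a08de, 1803a37, 73ad288, ad0ab28, e99c515}.
2cdafbe is not among them, so fast-forward is not possible.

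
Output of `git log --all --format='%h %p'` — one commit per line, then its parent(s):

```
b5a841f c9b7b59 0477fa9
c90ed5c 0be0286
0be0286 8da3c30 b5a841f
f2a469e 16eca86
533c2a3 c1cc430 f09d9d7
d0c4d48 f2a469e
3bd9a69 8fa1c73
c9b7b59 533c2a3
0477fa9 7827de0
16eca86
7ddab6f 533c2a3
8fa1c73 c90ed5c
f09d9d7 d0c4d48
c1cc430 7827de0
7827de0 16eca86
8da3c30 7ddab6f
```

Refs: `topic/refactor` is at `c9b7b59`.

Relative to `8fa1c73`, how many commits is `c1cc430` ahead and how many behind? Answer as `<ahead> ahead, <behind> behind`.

0 ahead, 12 behind

Reachable from c1cc430: {16eca86, 7827de0, c1cc430}.
Reachable from 8fa1c73: {0477fa9, 0be0286, 16eca86, 533c2a3, 7827de0, 7ddab6f, 8da3c30, 8fa1c73, b5a841f, c1cc430, c90ed5c, c9b7b59, d0c4d48, f09d9d7, f2a469e}.
Only in c1cc430's history (ahead): {} — 0.
Only in 8fa1c73's history (behind): {0477fa9, 0be0286, 533c2a3, 7ddab6f, 8da3c30, 8fa1c73, b5a841f, c90ed5c, c9b7b59, d0c4d48, f09d9d7, f2a469e} — 12.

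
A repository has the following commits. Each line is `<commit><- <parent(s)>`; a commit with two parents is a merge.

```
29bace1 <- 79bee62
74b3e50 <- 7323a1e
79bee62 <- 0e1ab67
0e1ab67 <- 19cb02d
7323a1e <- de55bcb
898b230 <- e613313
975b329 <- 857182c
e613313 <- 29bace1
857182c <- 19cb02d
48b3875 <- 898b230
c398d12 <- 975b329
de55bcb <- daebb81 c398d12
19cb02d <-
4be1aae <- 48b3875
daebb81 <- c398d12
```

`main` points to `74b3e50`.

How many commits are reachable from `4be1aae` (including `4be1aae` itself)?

8

Walking parent pointers from 4be1aae: reachable set = {0e1ab67, 19cb02d, 29bace1, 48b3875, 4be1aae, 79bee62, 898b230, e613313}.
That is 8 commits.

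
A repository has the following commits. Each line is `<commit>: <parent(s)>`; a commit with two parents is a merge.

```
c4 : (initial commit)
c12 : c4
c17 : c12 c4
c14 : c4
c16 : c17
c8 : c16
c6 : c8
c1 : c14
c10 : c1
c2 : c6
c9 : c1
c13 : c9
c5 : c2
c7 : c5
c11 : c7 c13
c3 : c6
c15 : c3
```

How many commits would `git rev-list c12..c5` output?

Reachable from c5: {c12, c16, c17, c2, c4, c5, c6, c8}.
Reachable from c12: {c12, c4}.
In c5's history but not c12's: {c16, c17, c2, c5, c6, c8} — 6 commits.

6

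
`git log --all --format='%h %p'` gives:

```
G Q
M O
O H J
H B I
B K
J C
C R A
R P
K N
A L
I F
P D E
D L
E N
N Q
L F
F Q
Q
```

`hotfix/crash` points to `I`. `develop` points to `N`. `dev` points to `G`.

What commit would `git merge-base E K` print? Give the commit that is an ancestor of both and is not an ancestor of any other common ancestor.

Ancestors of E: {E, N, Q}.
Ancestors of K: {K, N, Q}.
Common ancestors: {N, Q}.
Among these, N is not an ancestor of any other common ancestor — it is the merge base.

N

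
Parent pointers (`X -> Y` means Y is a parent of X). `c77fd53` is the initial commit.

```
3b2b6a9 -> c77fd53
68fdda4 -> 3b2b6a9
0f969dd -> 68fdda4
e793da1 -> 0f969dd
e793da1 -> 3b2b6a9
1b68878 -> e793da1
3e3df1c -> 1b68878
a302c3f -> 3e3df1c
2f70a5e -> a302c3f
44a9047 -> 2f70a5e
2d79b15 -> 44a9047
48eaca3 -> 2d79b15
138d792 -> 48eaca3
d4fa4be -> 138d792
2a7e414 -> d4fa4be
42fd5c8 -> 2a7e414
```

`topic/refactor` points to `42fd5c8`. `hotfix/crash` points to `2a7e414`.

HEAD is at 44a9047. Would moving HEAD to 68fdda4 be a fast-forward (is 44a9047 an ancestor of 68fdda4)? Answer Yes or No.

No

A fast-forward from 44a9047 to 68fdda4 is possible iff 44a9047 is an ancestor of 68fdda4.
Ancestors of 68fdda4: {3b2b6a9, 68fdda4, c77fd53}.
44a9047 is not among them, so fast-forward is not possible.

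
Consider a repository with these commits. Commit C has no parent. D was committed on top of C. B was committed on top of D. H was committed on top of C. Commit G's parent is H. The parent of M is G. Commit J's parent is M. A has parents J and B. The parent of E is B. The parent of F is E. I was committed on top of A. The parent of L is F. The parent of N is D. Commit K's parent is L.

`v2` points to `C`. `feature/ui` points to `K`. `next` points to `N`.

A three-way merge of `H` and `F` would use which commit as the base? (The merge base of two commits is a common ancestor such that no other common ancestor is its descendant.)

Ancestors of H: {C, H}.
Ancestors of F: {B, C, D, E, F}.
Common ancestors: {C}.
The only common ancestor is C, so it is the merge base.

C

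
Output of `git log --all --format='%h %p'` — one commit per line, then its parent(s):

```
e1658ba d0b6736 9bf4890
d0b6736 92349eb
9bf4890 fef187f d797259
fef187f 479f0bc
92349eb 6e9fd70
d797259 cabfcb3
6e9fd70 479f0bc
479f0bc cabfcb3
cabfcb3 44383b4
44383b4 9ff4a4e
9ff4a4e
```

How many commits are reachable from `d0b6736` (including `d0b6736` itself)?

Walking parent pointers from d0b6736: reachable set = {44383b4, 479f0bc, 6e9fd70, 92349eb, 9ff4a4e, cabfcb3, d0b6736}.
That is 7 commits.

7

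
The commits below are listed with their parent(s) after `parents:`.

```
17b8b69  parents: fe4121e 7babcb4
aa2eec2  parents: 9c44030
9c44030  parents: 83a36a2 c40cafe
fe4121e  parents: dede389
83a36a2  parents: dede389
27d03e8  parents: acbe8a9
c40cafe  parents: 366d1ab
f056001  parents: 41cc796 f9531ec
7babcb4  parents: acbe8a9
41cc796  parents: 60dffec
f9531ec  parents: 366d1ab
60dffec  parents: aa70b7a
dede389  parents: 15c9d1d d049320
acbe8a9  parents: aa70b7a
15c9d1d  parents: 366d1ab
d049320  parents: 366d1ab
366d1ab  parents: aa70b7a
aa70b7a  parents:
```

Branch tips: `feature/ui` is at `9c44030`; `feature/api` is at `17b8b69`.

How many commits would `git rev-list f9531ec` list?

3

Walking parent pointers from f9531ec: reachable set = {366d1ab, aa70b7a, f9531ec}.
That is 3 commits.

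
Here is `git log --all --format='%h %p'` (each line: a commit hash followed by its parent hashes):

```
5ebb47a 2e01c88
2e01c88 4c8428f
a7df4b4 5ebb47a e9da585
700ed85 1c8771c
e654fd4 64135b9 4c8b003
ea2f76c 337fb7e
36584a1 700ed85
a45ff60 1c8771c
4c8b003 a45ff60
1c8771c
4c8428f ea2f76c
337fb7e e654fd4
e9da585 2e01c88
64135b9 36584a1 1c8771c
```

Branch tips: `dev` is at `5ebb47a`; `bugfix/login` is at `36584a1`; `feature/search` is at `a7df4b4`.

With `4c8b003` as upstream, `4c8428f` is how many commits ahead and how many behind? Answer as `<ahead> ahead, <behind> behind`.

Reachable from 4c8428f: {1c8771c, 337fb7e, 36584a1, 4c8428f, 4c8b003, 64135b9, 700ed85, a45ff60, e654fd4, ea2f76c}.
Reachable from 4c8b003: {1c8771c, 4c8b003, a45ff60}.
Only in 4c8428f's history (ahead): {337fb7e, 36584a1, 4c8428f, 64135b9, 700ed85, e654fd4, ea2f76c} — 7.
Only in 4c8b003's history (behind): {} — 0.

7 ahead, 0 behind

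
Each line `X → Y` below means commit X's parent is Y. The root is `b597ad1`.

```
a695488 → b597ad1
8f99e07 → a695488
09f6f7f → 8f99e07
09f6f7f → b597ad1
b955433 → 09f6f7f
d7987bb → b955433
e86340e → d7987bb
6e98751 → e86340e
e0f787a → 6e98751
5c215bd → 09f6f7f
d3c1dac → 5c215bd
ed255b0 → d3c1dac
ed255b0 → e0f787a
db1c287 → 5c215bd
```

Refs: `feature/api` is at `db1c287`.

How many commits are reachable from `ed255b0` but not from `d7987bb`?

Reachable from ed255b0: {09f6f7f, 5c215bd, 6e98751, 8f99e07, a695488, b597ad1, b955433, d3c1dac, d7987bb, e0f787a, e86340e, ed255b0}.
Reachable from d7987bb: {09f6f7f, 8f99e07, a695488, b597ad1, b955433, d7987bb}.
In ed255b0's history but not d7987bb's: {5c215bd, 6e98751, d3c1dac, e0f787a, e86340e, ed255b0} — 6 commits.

6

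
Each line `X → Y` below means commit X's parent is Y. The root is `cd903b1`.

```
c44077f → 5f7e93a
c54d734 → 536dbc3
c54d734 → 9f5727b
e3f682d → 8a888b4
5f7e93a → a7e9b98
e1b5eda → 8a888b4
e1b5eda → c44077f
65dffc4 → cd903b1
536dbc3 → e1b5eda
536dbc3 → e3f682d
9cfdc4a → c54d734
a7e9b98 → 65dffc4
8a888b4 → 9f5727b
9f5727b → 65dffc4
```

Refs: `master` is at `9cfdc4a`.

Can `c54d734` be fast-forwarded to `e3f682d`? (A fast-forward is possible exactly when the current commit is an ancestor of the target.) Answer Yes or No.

No

A fast-forward from c54d734 to e3f682d is possible iff c54d734 is an ancestor of e3f682d.
Ancestors of e3f682d: {65dffc4, 8a888b4, 9f5727b, cd903b1, e3f682d}.
c54d734 is not among them, so fast-forward is not possible.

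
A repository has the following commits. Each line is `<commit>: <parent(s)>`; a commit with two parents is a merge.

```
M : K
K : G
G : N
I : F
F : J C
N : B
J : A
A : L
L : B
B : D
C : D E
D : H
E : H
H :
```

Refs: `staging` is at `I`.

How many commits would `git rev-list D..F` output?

7

Reachable from F: {A, B, C, D, E, F, H, J, L}.
Reachable from D: {D, H}.
In F's history but not D's: {A, B, C, E, F, J, L} — 7 commits.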